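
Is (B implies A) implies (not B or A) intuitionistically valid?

No

This is the material-implication-as-disjunction principle, which is not intuitionistically valid.
A Kripke countermodel: worlds w0, w1; order generated by w0 <= w1; atoms true at each world — w0:{}; w1:{A,B}.
w0 does not force (B implies A) implies (not B or A): already at w0 itself, w0 forces B implies A but w0 does not force not B or A.
w0 does not force not B or A: neither disjunct is forced at w0.
w0 does not force not B since w1 is accessible from w0 and w1 forces B.
So the root w0 does not force the formula.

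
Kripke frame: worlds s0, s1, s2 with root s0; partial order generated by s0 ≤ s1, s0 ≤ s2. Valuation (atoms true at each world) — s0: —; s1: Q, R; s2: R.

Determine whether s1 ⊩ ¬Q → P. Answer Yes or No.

s1 ⊩ ¬Q → P vacuously: no world accessible from s1 forces the antecedent ¬Q.

Yes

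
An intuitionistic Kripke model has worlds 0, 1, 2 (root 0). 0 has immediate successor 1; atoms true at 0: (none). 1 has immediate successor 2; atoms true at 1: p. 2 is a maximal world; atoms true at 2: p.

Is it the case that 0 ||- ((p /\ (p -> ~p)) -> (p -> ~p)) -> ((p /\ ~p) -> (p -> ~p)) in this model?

Yes

0 ||- ((p /\ (p -> ~p)) -> (p -> ~p)) -> ((p /\ ~p) -> (p -> ~p)): every world accessible from 0 that forces (p /\ (p -> ~p)) -> (p -> ~p) (namely 0, 1, 2) also forces (p /\ ~p) -> (p -> ~p).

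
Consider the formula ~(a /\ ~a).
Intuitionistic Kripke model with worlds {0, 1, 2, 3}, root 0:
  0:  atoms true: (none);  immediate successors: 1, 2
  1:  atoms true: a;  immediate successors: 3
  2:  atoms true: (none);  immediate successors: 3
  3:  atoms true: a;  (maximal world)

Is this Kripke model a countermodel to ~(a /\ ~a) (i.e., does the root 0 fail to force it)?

0 ||- ~(a /\ ~a): no world accessible from 0 forces a /\ ~a.
So the root 0 forces ~(a /\ ~a); the model is not a countermodel.

No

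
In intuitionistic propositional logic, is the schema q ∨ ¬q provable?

No

This is the law of excluded middle, which is not intuitionistically valid.
A Kripke countermodel: worlds s0, s1; order generated by s0 ≤ s1; atoms true at each world — s0:{}; s1:{q}.
s0 ⊮ q ∨ ¬q: neither disjunct is forced at s0.
s0 lacks atom q, so s0 ⊮ q.
So the root s0 does not force the formula.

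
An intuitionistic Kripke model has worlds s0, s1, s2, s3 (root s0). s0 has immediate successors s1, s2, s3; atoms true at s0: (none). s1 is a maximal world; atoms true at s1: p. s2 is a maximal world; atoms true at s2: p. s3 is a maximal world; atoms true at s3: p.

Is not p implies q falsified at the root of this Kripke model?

s0 forces not p implies q vacuously: no world accessible from s0 forces the antecedent not p.
So the root s0 forces not p implies q; the model is not a countermodel.

No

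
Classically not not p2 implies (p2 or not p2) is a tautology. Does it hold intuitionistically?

No

This is a variant of double-negation elimination (deriving excluded middle from double negation), which is not intuitionistically valid.
A Kripke countermodel: worlds u, v; order generated by u <= v; atoms true at each world — u:{}; v:{p2}.
u does not force not not p2 implies (p2 or not p2): already at u itself, u forces not not p2 but u does not force p2 or not p2.
u does not force p2 or not p2: neither disjunct is forced at u.
u lacks atom p2, so u does not force p2.
So the root u does not force the formula.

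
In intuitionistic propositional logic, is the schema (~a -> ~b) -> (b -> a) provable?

This is the converse of contraposition, which is not intuitionistically valid.
A Kripke countermodel: worlds u0, u1; order generated by u0 <= u1; atoms true at each world — u0:{b}; u1:{a,b}.
u0 ||-/- (~a -> ~b) -> (b -> a): already at u0 itself, u0 ||- ~a -> ~b but u0 ||-/- b -> a.
u0 ||-/- b -> a: already at u0 itself, u0 ||- b but u0 ||-/- a.
u0 lacks atom a, so u0 ||-/- a.
So the root u0 does not force the formula.

No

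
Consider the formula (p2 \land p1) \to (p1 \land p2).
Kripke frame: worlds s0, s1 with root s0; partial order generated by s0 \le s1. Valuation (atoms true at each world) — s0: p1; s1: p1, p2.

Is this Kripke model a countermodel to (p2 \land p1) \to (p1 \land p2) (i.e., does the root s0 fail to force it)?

s0 \Vdash (p2 \land p1) \to (p1 \land p2): every world accessible from s0 that forces p2 \land p1 (namely s1) also forces p1 \land p2.
So the root s0 forces (p2 \land p1) \to (p1 \land p2); the model is not a countermodel.

No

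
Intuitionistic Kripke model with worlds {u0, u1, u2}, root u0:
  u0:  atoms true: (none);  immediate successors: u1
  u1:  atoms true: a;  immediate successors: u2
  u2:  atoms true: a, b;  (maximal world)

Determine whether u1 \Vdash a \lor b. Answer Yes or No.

Yes

u1 \Vdash a \lor b via the disjunct a.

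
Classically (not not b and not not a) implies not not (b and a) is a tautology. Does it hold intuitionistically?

Yes

This is the distribution of double negation over conjunction, which is intuitionistically derivable.
Assume not not b, not not a, and not (b and a). From b we'd get not a (since b and a is refuted), contradicting not not a; so not b, contradicting not not b.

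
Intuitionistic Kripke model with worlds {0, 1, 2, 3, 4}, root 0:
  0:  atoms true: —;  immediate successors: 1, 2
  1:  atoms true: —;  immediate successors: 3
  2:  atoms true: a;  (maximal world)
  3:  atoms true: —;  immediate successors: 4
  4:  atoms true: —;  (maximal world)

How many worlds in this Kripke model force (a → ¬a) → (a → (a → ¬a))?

0: forces it.
1: forces it.
2: forces it.
3: forces it.
4: forces it.
Worlds forcing the formula: {0, 1, 2, 3, 4}.

5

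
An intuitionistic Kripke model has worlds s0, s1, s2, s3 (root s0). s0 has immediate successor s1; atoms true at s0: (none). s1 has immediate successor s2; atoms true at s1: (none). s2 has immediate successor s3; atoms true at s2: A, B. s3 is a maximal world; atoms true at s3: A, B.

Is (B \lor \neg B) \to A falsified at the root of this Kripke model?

s0 \Vdash (B \lor \neg B) \to A: every world accessible from s0 that forces B \lor \neg B (namely s2, s3) also forces A.
So the root s0 forces (B \lor \neg B) \to A; the model is not a countermodel.

No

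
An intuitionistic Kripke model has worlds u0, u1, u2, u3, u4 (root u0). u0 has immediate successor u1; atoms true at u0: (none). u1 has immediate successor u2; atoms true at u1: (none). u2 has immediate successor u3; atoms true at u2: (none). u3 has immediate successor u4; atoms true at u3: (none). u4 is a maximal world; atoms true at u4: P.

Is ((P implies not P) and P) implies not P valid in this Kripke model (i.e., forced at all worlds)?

u0 forces ((P implies not P) and P) implies not P vacuously: no world accessible from u0 forces the antecedent (P implies not P) and P.
Since the root u0 forces ((P implies not P) and P) implies not P and forcing is persistent (monotone upward), every world forces it.

Yes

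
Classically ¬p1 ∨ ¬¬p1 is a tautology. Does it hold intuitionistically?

This is the weak law of excluded middle, which is not intuitionistically valid.
A Kripke countermodel: worlds u0, u1, u2; order generated by u0 ≤ u1, u0 ≤ u2; atoms true at each world — u0:{}; u1:{p1}; u2:{}.
u0 ⊮ ¬p1 ∨ ¬¬p1: neither disjunct is forced at u0.
u0 ⊮ ¬p1 since u1 is accessible from u0 and u1 ⊩ p1.
So the root u0 does not force the formula.

No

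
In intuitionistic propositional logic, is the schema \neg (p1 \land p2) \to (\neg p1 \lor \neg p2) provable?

No

This is the constructively invalid direction of De Morgan's law for conjunction, which is not intuitionistically valid.
A Kripke countermodel: worlds a, b, c; order generated by a \le b, a \le c; atoms true at each world — a:{}; b:{p1}; c:{p2}.
a \nVdash \neg (p1 \land p2) \to (\neg p1 \lor \neg p2): already at a itself, a \Vdash \neg (p1 \land p2) but a \nVdash \neg p1 \lor \neg p2.
a \nVdash \neg p1 \lor \neg p2: neither disjunct is forced at a.
a \nVdash \neg p1 since b is accessible from a and b \Vdash p1.
So the root a does not force the formula.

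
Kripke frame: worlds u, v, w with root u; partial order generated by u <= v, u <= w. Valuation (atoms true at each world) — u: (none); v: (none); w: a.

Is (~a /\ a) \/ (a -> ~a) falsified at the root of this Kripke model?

u ||-/- (~a /\ a) \/ (a -> ~a): neither disjunct is forced at u.
u ||-/- ~a /\ a since u fails ~a.
So the root u does not force (~a /\ a) \/ (a -> ~a); the model is a countermodel.

Yes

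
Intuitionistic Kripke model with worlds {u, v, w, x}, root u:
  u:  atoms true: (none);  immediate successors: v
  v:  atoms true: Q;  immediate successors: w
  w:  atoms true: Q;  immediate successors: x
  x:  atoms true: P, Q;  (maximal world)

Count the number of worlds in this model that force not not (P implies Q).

4

u: forces it.
v: forces it.
w: forces it.
x: forces it.
Worlds forcing the formula: {u, v, w, x}.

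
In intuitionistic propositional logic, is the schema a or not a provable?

This is the law of excluded middle, which is not intuitionistically valid.
A Kripke countermodel: worlds 0, 1; order generated by 0 <= 1; atoms true at each world — 0:{}; 1:{a}.
0 does not force a or not a: neither disjunct is forced at 0.
0 lacks atom a, so 0 does not force a.
So the root 0 does not force the formula.

No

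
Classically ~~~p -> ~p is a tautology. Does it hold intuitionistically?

Yes

This is triple-negation reduction, which is intuitionistically derivable.
Assume ~~~p and suppose p. Then ~~p (double-negation introduction), contradicting ~~~p. So ~p.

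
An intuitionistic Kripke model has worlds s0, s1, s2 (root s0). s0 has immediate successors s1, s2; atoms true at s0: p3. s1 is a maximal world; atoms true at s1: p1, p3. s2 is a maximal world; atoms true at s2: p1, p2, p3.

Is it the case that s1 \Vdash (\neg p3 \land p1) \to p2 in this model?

s1 \Vdash (\neg p3 \land p1) \to p2 vacuously: no world accessible from s1 forces the antecedent \neg p3 \land p1.

Yes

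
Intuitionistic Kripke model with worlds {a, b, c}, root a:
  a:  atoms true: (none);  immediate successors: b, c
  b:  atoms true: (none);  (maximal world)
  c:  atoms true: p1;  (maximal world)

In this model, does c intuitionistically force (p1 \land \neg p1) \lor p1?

Yes

c \Vdash (p1 \land \neg p1) \lor p1 via the disjunct p1.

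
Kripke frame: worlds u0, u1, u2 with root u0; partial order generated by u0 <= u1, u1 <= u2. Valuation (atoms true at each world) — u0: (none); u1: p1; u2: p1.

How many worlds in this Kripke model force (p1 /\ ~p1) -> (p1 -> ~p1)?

u0: forces it.
u1: forces it.
u2: forces it.
Worlds forcing the formula: {u0, u1, u2}.

3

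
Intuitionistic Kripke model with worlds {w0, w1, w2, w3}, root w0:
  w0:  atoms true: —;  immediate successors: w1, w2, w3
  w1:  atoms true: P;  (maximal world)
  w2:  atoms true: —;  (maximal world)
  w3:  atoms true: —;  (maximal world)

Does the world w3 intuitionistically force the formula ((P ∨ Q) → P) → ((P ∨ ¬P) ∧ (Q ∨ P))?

w3 ⊮ ((P ∨ Q) → P) → ((P ∨ ¬P) ∧ (Q ∨ P)): already at w3 itself, w3 ⊩ (P ∨ Q) → P but w3 ⊮ (P ∨ ¬P) ∧ (Q ∨ P).
w3 ⊮ (P ∨ ¬P) ∧ (Q ∨ P) since w3 fails Q ∨ P.

No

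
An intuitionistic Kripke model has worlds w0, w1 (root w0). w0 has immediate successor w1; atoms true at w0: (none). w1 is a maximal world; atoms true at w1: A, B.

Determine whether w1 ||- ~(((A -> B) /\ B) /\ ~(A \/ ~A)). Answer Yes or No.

w1 ||- ~(((A -> B) /\ B) /\ ~(A \/ ~A)): no world accessible from w1 forces ((A -> B) /\ B) /\ ~(A \/ ~A).

Yes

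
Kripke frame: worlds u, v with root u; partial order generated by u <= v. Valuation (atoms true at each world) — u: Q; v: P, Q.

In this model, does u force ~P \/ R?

u ||-/- ~P \/ R: neither disjunct is forced at u.
u ||-/- ~P since v is accessible from u and v ||- P.

No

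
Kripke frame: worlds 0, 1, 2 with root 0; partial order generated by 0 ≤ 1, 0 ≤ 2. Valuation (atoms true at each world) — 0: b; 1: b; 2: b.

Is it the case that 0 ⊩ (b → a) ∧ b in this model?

0 ⊮ (b → a) ∧ b since 0 fails b → a.

No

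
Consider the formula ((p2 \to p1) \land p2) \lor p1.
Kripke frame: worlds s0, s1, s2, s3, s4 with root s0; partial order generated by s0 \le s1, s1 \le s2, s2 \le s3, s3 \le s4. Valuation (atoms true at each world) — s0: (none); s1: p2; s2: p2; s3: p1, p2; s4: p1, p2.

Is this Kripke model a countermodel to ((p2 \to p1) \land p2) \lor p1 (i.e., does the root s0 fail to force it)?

s0 \nVdash ((p2 \to p1) \land p2) \lor p1: neither disjunct is forced at s0.
s0 \nVdash (p2 \to p1) \land p2 since s0 fails p2 \to p1.
So the root s0 does not force ((p2 \to p1) \land p2) \lor p1; the model is a countermodel.

Yes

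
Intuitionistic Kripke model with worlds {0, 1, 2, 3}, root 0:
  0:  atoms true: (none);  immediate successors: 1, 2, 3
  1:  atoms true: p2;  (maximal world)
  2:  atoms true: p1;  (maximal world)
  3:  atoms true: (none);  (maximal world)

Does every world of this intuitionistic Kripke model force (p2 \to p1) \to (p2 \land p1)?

No

Not every world: 0 \nVdash (p2 \to p1) \to (p2 \land p1).
0 \nVdash (p2 \to p1) \to (p2 \land p1): at the accessible world 2, 2 \Vdash p2 \to p1 but 2 \nVdash p2 \land p1.
2 \nVdash p2 \land p1 since 2 fails p2.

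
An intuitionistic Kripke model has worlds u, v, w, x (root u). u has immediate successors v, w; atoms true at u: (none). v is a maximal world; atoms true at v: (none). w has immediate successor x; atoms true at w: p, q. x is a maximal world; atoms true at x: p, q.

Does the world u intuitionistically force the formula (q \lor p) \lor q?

No

u \nVdash (q \lor p) \lor q: neither disjunct is forced at u.
u \nVdash q \lor p: neither disjunct is forced at u.
u lacks atom q, so u \nVdash q.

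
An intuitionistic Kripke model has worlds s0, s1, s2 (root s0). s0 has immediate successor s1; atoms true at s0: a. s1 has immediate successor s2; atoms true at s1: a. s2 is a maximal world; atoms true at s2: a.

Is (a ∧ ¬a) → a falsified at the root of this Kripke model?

s0 ⊩ (a ∧ ¬a) → a vacuously: no world accessible from s0 forces the antecedent a ∧ ¬a.
So the root s0 forces (a ∧ ¬a) → a; the model is not a countermodel.

No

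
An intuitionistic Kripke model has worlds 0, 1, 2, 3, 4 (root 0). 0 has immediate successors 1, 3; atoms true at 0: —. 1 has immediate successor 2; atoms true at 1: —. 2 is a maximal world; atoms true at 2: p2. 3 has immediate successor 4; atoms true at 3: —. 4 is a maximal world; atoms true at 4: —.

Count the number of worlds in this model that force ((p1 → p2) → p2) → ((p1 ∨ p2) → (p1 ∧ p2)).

0: does not force it — 0 ⊮ ((p1 → p2) → p2) → ((p1 ∨ p2) → (p1 ∧ p2)): at the accessible world 2, 2 ⊩ (p1 → p2) → p2 but 2 ⊮ (p1 ∨ p2) → (p1 ∧ p2).
1: does not force it — 1 ⊮ ((p1 → p2) → p2) → ((p1 ∨ p2) → (p1 ∧ p2)): at the accessible world 2, 2 ⊩ (p1 → p2) → p2 but 2 ⊮ (p1 ∨ p2) → (p1 ∧ p2).
2: does not force it — 2 ⊮ ((p1 → p2) → p2) → ((p1 ∨ p2) → (p1 ∧ p2)): already at 2 itself, 2 ⊩ (p1 → p2) → p2 but 2 ⊮ (p1 ∨ p2) → (p1 ∧ p2).
3: forces it.
4: forces it.
Worlds forcing the formula: {3, 4}.

2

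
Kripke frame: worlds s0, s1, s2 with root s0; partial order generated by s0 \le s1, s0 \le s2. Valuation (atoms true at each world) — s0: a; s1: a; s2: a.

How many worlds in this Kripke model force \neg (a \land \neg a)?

s0: forces it.
s1: forces it.
s2: forces it.
Worlds forcing the formula: {s0, s1, s2}.

3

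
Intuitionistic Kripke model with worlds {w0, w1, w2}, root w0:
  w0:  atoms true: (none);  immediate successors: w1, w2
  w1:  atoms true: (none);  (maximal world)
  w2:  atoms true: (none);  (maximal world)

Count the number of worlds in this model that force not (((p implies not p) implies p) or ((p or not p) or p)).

w0: does not force it — w0 does not force not (((p implies not p) implies p) or ((p or not p) or p)) since w0 is accessible from w0 and w0 forces ((p implies not p) implies p) or ((p or not p) or p).
w1: does not force it — w1 does not force not (((p implies not p) implies p) or ((p or not p) or p)) since w1 is accessible from w1 and w1 forces ((p implies not p) implies p) or ((p or not p) or p).
w2: does not force it — w2 does not force not (((p implies not p) implies p) or ((p or not p) or p)) since w2 is accessible from w2 and w2 forces ((p implies not p) implies p) or ((p or not p) or p).
Worlds forcing the formula: { }.

0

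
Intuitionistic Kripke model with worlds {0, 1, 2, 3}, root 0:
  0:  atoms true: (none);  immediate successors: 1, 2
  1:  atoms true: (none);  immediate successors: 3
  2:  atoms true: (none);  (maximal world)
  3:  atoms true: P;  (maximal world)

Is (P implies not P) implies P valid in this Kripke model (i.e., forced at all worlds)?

No

Not every world: 0 does not force (P implies not P) implies P.
0 does not force (P implies not P) implies P: at the accessible world 2, 2 forces P implies not P but 2 does not force P.
2 lacks atom P, so 2 does not force P.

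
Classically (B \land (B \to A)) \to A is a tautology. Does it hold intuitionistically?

Yes

This is modus ponens in implicational form, which is intuitionistically derivable.
If a world forces B and B \to A, then applying the implication at that world (which is accessible from itself) gives A.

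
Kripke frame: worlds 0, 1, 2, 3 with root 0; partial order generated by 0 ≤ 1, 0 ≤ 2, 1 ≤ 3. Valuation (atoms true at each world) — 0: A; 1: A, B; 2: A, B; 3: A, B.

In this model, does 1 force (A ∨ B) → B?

Yes

1 ⊩ (A ∨ B) → B: every world accessible from 1 that forces A ∨ B (namely 1, 3) also forces B.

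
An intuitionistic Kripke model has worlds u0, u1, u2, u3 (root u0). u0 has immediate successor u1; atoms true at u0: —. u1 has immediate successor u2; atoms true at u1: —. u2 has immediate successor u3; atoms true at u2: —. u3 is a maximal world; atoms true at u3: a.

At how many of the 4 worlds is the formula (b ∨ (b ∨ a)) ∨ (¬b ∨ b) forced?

4

u0: forces it.
u1: forces it.
u2: forces it.
u3: forces it.
Worlds forcing the formula: {u0, u1, u2, u3}.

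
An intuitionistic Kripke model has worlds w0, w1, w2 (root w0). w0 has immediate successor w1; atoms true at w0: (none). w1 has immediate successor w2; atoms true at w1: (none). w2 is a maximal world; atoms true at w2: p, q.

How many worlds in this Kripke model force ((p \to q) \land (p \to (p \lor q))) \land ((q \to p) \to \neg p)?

0

w0: does not force it — w0 \nVdash ((p \to q) \land (p \to (p \lor q))) \land ((q \to p) \to \neg p) since w0 fails (q \to p) \to \neg p.
w1: does not force it — w1 \nVdash ((p \to q) \land (p \to (p \lor q))) \land ((q \to p) \to \neg p) since w1 fails (q \to p) \to \neg p.
w2: does not force it.
Worlds forcing the formula: { }.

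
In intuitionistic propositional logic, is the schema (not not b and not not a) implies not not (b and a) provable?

Yes

This is the distribution of double negation over conjunction, which is intuitionistically derivable.
Assume not not b, not not a, and not (b and a). From b we'd get not a (since b and a is refuted), contradicting not not a; so not b, contradicting not not b.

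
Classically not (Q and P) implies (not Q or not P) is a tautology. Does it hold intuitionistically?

This is the constructively invalid direction of De Morgan's law for conjunction, which is not intuitionistically valid.
A Kripke countermodel: worlds 0, 1, 2; order generated by 0 <= 1, 0 <= 2; atoms true at each world — 0:{}; 1:{Q}; 2:{P}.
0 does not force not (Q and P) implies (not Q or not P): already at 0 itself, 0 forces not (Q and P) but 0 does not force not Q or not P.
0 does not force not Q or not P: neither disjunct is forced at 0.
0 does not force not Q since 1 is accessible from 0 and 1 forces Q.
So the root 0 does not force the formula.

No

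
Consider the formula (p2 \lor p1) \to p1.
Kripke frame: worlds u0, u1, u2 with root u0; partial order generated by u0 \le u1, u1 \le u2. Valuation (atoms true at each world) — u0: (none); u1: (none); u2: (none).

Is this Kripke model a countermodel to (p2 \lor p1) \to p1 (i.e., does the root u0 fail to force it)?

No

u0 \Vdash (p2 \lor p1) \to p1 vacuously: no world accessible from u0 forces the antecedent p2 \lor p1.
So the root u0 forces (p2 \lor p1) \to p1; the model is not a countermodel.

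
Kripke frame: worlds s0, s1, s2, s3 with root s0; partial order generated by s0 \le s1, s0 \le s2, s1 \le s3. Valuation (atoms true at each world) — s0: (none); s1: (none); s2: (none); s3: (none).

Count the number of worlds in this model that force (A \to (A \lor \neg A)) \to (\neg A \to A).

s0: does not force it — s0 \nVdash (A \to (A \lor \neg A)) \to (\neg A \to A): already at s0 itself, s0 \Vdash A \to (A \lor \neg A) but s0 \nVdash \neg A \to A.
s1: does not force it — s1 \nVdash (A \to (A \lor \neg A)) \to (\neg A \to A): already at s1 itself, s1 \Vdash A \to (A \lor \neg A) but s1 \nVdash \neg A \to A.
s2: does not force it.
s3: does not force it.
Worlds forcing the formula: { }.

0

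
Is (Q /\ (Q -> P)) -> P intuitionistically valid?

Yes

This is modus ponens in implicational form, which is intuitionistically derivable.
If a world forces Q and Q -> P, then applying the implication at that world (which is accessible from itself) gives P.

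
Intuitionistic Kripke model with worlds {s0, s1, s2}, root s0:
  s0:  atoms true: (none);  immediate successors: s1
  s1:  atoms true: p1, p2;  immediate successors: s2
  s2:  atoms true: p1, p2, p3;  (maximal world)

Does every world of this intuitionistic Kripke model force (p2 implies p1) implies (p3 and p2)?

Not every world: s0 does not force (p2 implies p1) implies (p3 and p2).
s0 does not force (p2 implies p1) implies (p3 and p2): already at s0 itself, s0 forces p2 implies p1 but s0 does not force p3 and p2.
s0 does not force p3 and p2 since s0 fails p3.

No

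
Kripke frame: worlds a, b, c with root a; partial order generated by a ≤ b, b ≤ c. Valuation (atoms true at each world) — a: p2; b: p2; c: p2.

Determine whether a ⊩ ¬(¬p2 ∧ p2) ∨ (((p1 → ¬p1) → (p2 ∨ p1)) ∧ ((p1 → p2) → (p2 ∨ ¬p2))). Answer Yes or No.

a ⊩ ¬(¬p2 ∧ p2) ∨ (((p1 → ¬p1) → (p2 ∨ p1)) ∧ ((p1 → p2) → (p2 ∨ ¬p2))) via the disjunct ¬(¬p2 ∧ p2).

Yes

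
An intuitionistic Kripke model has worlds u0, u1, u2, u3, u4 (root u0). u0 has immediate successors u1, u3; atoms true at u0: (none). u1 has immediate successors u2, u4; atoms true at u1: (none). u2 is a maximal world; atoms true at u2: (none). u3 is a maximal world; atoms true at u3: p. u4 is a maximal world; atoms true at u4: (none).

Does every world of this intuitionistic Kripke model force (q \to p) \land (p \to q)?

No

Not every world: u0 \nVdash (q \to p) \land (p \to q).
u0 \nVdash (q \to p) \land (p \to q) since u0 fails p \to q.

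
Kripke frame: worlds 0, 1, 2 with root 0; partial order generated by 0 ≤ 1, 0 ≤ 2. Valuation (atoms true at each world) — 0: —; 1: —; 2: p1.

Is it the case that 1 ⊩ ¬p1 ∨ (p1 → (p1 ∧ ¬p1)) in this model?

Yes

1 ⊩ ¬p1 ∨ (p1 → (p1 ∧ ¬p1)) via the disjunct ¬p1.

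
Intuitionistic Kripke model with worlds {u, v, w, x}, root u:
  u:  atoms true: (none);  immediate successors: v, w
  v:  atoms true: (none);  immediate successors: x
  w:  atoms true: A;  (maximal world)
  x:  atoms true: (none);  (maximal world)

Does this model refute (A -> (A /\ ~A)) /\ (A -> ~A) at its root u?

u ||-/- (A -> (A /\ ~A)) /\ (A -> ~A) since u fails A -> (A /\ ~A).
So the root u does not force (A -> (A /\ ~A)) /\ (A -> ~A); the model is a countermodel.

Yes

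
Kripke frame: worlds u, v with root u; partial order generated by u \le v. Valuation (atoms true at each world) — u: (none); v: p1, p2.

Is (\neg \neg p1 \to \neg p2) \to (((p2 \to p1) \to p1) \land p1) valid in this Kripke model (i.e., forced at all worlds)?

Yes

u \Vdash (\neg \neg p1 \to \neg p2) \to (((p2 \to p1) \to p1) \land p1) vacuously: no world accessible from u forces the antecedent \neg \neg p1 \to \neg p2.
Since the root u forces (\neg \neg p1 \to \neg p2) \to (((p2 \to p1) \to p1) \land p1) and forcing is persistent (monotone upward), every world forces it.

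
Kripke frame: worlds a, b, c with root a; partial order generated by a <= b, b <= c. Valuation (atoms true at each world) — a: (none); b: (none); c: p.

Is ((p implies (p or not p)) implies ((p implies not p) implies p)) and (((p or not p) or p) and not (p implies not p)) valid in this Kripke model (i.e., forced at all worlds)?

Not every world: a does not force ((p implies (p or not p)) implies ((p implies not p) implies p)) and (((p or not p) or p) and not (p implies not p)).
a does not force ((p implies (p or not p)) implies ((p implies not p) implies p)) and (((p or not p) or p) and not (p implies not p)) since a fails ((p or not p) or p) and not (p implies not p).

No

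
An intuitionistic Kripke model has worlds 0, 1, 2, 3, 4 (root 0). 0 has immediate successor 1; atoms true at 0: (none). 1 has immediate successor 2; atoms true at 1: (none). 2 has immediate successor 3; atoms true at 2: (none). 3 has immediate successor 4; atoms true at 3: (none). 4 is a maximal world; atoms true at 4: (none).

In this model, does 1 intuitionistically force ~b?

1 ||- ~b: no world accessible from 1 forces b.

Yes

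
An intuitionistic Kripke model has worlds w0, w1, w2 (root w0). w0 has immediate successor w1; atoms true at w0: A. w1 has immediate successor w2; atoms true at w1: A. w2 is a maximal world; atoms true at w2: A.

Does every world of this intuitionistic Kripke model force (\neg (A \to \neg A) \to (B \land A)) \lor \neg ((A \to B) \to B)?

Not every world: w0 \nVdash (\neg (A \to \neg A) \to (B \land A)) \lor \neg ((A \to B) \to B).
w0 \nVdash (\neg (A \to \neg A) \to (B \land A)) \lor \neg ((A \to B) \to B): neither disjunct is forced at w0.
w0 \nVdash \neg (A \to \neg A) \to (B \land A): already at w0 itself, w0 \Vdash \neg (A \to \neg A) but w0 \nVdash B \land A.

No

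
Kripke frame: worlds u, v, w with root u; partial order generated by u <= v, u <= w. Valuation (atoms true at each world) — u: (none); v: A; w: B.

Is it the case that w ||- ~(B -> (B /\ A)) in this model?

w ||- ~(B -> (B /\ A)): no world accessible from w forces B -> (B /\ A).

Yes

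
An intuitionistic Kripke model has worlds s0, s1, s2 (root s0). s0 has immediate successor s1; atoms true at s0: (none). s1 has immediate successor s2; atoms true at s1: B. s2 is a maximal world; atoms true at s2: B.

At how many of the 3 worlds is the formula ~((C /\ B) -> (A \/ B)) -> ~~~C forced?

s0: forces it.
s1: forces it.
s2: forces it.
Worlds forcing the formula: {s0, s1, s2}.

3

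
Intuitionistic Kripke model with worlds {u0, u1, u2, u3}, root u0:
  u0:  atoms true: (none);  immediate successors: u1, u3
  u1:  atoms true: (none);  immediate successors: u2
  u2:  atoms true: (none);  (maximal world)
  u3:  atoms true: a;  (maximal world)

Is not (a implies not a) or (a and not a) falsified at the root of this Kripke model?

Yes

u0 does not force not (a implies not a) or (a and not a): neither disjunct is forced at u0.
u0 does not force not (a implies not a) since u1 is accessible from u0 and u1 forces a implies not a.
u1 forces a implies not a vacuously: no world accessible from u1 forces the antecedent a.
So the root u0 does not force not (a implies not a) or (a and not a); the model is a countermodel.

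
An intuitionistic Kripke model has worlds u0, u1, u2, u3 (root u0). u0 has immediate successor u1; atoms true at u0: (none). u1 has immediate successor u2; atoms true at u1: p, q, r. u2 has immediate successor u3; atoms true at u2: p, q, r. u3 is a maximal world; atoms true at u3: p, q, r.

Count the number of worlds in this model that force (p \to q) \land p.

3

u0: does not force it — u0 \nVdash (p \to q) \land p since u0 fails p.
u1: forces it.
u2: forces it.
u3: forces it.
Worlds forcing the formula: {u1, u2, u3}.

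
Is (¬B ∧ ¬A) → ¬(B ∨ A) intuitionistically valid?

Yes

This is a constructively valid De Morgan direction (conjunction of negations to negated disjunction), which is intuitionistically derivable.
If both ¬B and ¬A hold at a world, no accessible world forces B or forces A, so none forces B ∨ A.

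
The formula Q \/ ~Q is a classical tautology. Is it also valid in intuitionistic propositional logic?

This is the law of excluded middle, which is not intuitionistically valid.
A Kripke countermodel: worlds u0, u1; order generated by u0 <= u1; atoms true at each world — u0:{}; u1:{Q}.
u0 ||-/- Q \/ ~Q: neither disjunct is forced at u0.
u0 lacks atom Q, so u0 ||-/- Q.
So the root u0 does not force the formula.

No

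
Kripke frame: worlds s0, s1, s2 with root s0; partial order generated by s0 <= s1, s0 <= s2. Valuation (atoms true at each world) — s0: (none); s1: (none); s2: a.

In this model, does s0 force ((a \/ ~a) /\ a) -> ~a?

s0 ||-/- ((a \/ ~a) /\ a) -> ~a: at the accessible world s2, s2 ||- (a \/ ~a) /\ a but s2 ||-/- ~a.
s2 ||-/- ~a since s2 is accessible from s2 and s2 ||- a.

No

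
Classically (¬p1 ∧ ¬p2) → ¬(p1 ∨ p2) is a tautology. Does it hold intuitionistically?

This is a constructively valid De Morgan direction (conjunction of negations to negated disjunction), which is intuitionistically derivable.
If both ¬p1 and ¬p2 hold at a world, no accessible world forces p1 or forces p2, so none forces p1 ∨ p2.

Yes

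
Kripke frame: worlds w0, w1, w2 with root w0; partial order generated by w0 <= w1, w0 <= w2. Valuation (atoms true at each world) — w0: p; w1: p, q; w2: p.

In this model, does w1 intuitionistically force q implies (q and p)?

w1 forces q implies (q and p): every world accessible from w1 that forces q (namely w1) also forces q and p.

Yes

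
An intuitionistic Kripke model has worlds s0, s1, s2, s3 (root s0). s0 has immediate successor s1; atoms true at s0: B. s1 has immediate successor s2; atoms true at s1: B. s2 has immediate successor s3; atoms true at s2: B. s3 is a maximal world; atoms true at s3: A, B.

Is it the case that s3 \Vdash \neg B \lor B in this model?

Yes

s3 \Vdash \neg B \lor B via the disjunct B.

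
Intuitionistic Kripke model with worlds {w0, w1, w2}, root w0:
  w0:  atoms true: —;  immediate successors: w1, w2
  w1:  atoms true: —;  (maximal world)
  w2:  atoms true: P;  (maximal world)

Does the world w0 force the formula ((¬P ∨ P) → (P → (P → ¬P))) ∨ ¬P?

No

w0 ⊮ ((¬P ∨ P) → (P → (P → ¬P))) ∨ ¬P: neither disjunct is forced at w0.
w0 ⊮ (¬P ∨ P) → (P → (P → ¬P)): at the accessible world w2, w2 ⊩ ¬P ∨ P but w2 ⊮ P → (P → ¬P).
w2 ⊮ P → (P → ¬P): already at w2 itself, w2 ⊩ P but w2 ⊮ P → ¬P.
w2 ⊮ P → ¬P: already at w2 itself, w2 ⊩ P but w2 ⊮ ¬P.
w2 ⊮ ¬P since w2 is accessible from w2 and w2 ⊩ P.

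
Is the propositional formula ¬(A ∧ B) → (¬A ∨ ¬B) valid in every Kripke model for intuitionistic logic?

This is the constructively invalid direction of De Morgan's law for conjunction, which is not intuitionistically valid.
A Kripke countermodel: worlds w0, w1, w2; order generated by w0 ≤ w1, w0 ≤ w2; atoms true at each world — w0:{}; w1:{A}; w2:{B}.
w0 ⊮ ¬(A ∧ B) → (¬A ∨ ¬B): already at w0 itself, w0 ⊩ ¬(A ∧ B) but w0 ⊮ ¬A ∨ ¬B.
w0 ⊮ ¬A ∨ ¬B: neither disjunct is forced at w0.
w0 ⊮ ¬A since w1 is accessible from w0 and w1 ⊩ A.
So the root w0 does not force the formula.

No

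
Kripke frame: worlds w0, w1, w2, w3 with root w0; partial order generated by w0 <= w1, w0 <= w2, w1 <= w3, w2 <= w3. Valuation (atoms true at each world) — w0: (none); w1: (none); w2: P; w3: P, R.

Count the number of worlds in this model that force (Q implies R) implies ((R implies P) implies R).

1

w0: does not force it — w0 does not force (Q implies R) implies ((R implies P) implies R): already at w0 itself, w0 forces Q implies R but w0 does not force (R implies P) implies R.
w1: does not force it — w1 does not force (Q implies R) implies ((R implies P) implies R): already at w1 itself, w1 forces Q implies R but w1 does not force (R implies P) implies R.
w2: does not force it — w2 does not force (Q implies R) implies ((R implies P) implies R): already at w2 itself, w2 forces Q implies R but w2 does not force (R implies P) implies R.
w3: forces it.
Worlds forcing the formula: {w3}.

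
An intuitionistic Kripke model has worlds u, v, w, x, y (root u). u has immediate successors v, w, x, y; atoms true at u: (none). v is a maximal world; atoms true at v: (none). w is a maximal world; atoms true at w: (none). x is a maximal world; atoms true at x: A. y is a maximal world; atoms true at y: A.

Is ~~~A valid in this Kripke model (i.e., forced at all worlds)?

Not every world: u ||-/- ~~~A.
u ||-/- ~~~A since x is accessible from u and x ||- ~~A.
x ||- ~~A: no world accessible from x forces ~A.

No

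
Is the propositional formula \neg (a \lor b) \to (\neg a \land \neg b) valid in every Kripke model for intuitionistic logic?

Yes

This is a constructively valid De Morgan direction (negated disjunction to conjunction of negations), which is intuitionistically derivable.
From \neg (a \lor b): if a held then a \lor b would, contradiction — so \neg a; similarly \neg b.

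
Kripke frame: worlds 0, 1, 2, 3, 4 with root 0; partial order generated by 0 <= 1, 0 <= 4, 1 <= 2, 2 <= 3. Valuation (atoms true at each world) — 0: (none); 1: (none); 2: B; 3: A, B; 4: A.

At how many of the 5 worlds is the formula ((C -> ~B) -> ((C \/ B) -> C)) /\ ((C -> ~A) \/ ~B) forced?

1

0: does not force it — 0 ||-/- ((C -> ~B) -> ((C \/ B) -> C)) /\ ((C -> ~A) \/ ~B) since 0 fails (C -> ~B) -> ((C \/ B) -> C).
1: does not force it — 1 ||-/- ((C -> ~B) -> ((C \/ B) -> C)) /\ ((C -> ~A) \/ ~B) since 1 fails (C -> ~B) -> ((C \/ B) -> C).
2: does not force it — 2 ||-/- ((C -> ~B) -> ((C \/ B) -> C)) /\ ((C -> ~A) \/ ~B) since 2 fails (C -> ~B) -> ((C \/ B) -> C).
3: does not force it.
4: forces it.
Worlds forcing the formula: {4}.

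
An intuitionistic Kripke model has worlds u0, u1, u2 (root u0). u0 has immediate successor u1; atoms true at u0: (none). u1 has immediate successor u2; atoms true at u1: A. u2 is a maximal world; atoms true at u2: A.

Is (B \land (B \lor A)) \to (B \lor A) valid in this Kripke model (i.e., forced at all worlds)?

Yes

u0 \Vdash (B \land (B \lor A)) \to (B \lor A) vacuously: no world accessible from u0 forces the antecedent B \land (B \lor A).
Since the root u0 forces (B \land (B \lor A)) \to (B \lor A) and forcing is persistent (monotone upward), every world forces it.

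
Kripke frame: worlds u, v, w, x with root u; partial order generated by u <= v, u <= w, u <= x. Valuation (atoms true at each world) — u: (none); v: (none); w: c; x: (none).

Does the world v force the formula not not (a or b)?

v does not force not not (a or b) since v is accessible from v and v forces not (a or b).
v forces not (a or b): no world accessible from v forces a or b.

No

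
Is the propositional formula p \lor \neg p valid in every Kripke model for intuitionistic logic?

No

This is the law of excluded middle, which is not intuitionistically valid.
A Kripke countermodel: worlds s0, s1; order generated by s0 \le s1; atoms true at each world — s0:{}; s1:{p}.
s0 \nVdash p \lor \neg p: neither disjunct is forced at s0.
s0 lacks atom p, so s0 \nVdash p.
So the root s0 does not force the formula.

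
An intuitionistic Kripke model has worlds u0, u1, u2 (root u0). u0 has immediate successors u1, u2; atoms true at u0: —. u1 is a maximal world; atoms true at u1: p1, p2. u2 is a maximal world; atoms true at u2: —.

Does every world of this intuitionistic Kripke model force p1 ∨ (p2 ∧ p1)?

Not every world: u0 ⊮ p1 ∨ (p2 ∧ p1).
u0 ⊮ p1 ∨ (p2 ∧ p1): neither disjunct is forced at u0.
u0 lacks atom p1, so u0 ⊮ p1.

No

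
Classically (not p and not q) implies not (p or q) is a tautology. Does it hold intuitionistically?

Yes

This is a constructively valid De Morgan direction (conjunction of negations to negated disjunction), which is intuitionistically derivable.
If both not p and not q hold at a world, no accessible world forces p or forces q, so none forces p or q.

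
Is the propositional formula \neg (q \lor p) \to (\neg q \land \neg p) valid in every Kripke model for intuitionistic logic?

This is a constructively valid De Morgan direction (negated disjunction to conjunction of negations), which is intuitionistically derivable.
From \neg (q \lor p): if q held then q \lor p would, contradiction — so \neg q; similarly \neg p.

Yes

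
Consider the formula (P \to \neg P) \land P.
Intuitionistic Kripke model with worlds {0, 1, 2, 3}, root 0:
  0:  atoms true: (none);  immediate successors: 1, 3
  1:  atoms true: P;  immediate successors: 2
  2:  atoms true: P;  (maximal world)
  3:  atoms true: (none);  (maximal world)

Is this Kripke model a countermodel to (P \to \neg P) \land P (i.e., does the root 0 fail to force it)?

0 \nVdash (P \to \neg P) \land P since 0 fails P \to \neg P.
So the root 0 does not force (P \to \neg P) \land P; the model is a countermodel.

Yes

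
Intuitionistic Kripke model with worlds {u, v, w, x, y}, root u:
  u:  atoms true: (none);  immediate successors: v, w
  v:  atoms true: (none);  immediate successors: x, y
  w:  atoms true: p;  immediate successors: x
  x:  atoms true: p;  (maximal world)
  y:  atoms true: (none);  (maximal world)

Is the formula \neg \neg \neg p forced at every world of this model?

No

Not every world: u \nVdash \neg \neg \neg p.
u \nVdash \neg \neg \neg p since w is accessible from u and w \Vdash \neg \neg p.
w \Vdash \neg \neg p: no world accessible from w forces \neg p.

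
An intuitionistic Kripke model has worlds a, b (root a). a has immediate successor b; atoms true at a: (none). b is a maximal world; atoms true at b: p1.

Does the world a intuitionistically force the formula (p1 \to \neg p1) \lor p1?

a \nVdash (p1 \to \neg p1) \lor p1: neither disjunct is forced at a.
a \nVdash p1 \to \neg p1: at the accessible world b, b \Vdash p1 but b \nVdash \neg p1.
b \nVdash \neg p1 since b is accessible from b and b \Vdash p1.

No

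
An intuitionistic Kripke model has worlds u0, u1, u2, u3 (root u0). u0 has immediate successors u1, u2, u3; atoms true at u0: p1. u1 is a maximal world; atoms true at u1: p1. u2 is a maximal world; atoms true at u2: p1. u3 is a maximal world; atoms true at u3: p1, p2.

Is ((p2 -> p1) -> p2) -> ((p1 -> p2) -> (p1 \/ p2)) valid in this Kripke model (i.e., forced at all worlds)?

u0 ||- ((p2 -> p1) -> p2) -> ((p1 -> p2) -> (p1 \/ p2)): every world accessible from u0 that forces (p2 -> p1) -> p2 (namely u3) also forces (p1 -> p2) -> (p1 \/ p2).
Since the root u0 forces ((p2 -> p1) -> p2) -> ((p1 -> p2) -> (p1 \/ p2)) and forcing is persistent (monotone upward), every world forces it.

Yes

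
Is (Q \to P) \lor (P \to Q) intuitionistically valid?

This is the Gödel–Dummett linearity axiom, which is not intuitionistically valid.
A Kripke countermodel: worlds u0, u1, u2; order generated by u0 \le u1, u0 \le u2; atoms true at each world — u0:{}; u1:{Q}; u2:{P}.
u0 \nVdash (Q \to P) \lor (P \to Q): neither disjunct is forced at u0.
u0 \nVdash Q \to P: at the accessible world u1, u1 \Vdash Q but u1 \nVdash P.
u1 lacks atom P, so u1 \nVdash P.
So the root u0 does not force the formula.

No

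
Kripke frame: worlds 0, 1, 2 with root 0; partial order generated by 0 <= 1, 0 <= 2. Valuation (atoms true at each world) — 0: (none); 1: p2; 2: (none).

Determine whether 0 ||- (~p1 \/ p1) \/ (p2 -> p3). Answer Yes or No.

0 ||- (~p1 \/ p1) \/ (p2 -> p3) via the disjunct ~p1 \/ p1.

Yes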